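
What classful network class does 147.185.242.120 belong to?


First octet: 147
Binary: 10010011
10xxxxxx -> Class B (128-191)
Class B, default mask 255.255.0.0 (/16)


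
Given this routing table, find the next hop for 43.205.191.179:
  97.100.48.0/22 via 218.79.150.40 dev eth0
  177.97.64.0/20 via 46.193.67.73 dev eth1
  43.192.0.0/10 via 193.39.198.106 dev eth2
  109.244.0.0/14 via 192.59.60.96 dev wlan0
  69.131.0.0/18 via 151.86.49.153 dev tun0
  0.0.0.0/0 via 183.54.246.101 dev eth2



Longest prefix match for 43.205.191.179:
  /22 97.100.48.0: no
  /20 177.97.64.0: no
  /10 43.192.0.0: MATCH
  /14 109.244.0.0: no
  /18 69.131.0.0: no
  /0 0.0.0.0: MATCH
Selected: next-hop 193.39.198.106 via eth2 (matched /10)


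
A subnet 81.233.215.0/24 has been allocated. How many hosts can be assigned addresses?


Host bits = 32 - 24 = 8
Total addresses = 2^8 = 256
Usable = total - 2 (network and broadcast)
Usable hosts: 254


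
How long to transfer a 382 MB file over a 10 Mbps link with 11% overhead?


Effective throughput = 10 * (1 - 11/100) = 8.9 Mbps
File size in Mb = 382 * 8 = 3056 Mb
Time = 3056 / 8.9
Time = 343.3708 seconds


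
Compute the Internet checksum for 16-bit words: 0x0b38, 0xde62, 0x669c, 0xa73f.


Sum all words (with carry folding):
+ 0x0b38 = 0x0b38
+ 0xde62 = 0xe99a
+ 0x669c = 0x5037
+ 0xa73f = 0xf776
One's complement: ~0xf776
Checksum = 0x0889


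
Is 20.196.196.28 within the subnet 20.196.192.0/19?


Subnet network: 20.196.192.0
Test IP AND mask: 20.196.192.0
Yes, 20.196.196.28 is in 20.196.192.0/19


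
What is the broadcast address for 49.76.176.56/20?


Network: 49.76.176.0/20
Host bits = 12
Set all host bits to 1:
Broadcast: 49.76.191.255


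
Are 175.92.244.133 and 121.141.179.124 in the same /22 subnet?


Mask: 255.255.252.0
175.92.244.133 AND mask = 175.92.244.0
121.141.179.124 AND mask = 121.141.176.0
No, different subnets (175.92.244.0 vs 121.141.176.0)


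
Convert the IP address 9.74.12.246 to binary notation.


9 = 00001001
74 = 01001010
12 = 00001100
246 = 11110110
Binary: 00001001.01001010.00001100.11110110


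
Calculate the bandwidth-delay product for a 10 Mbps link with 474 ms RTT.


BDP = bandwidth * RTT
= 10 Mbps * 474 ms
= 10 * 1e6 * 474 / 1000 bits
= 4740000 bits
= 592500 bytes
= 578.6133 KB
BDP = 4740000 bits (592500 bytes)


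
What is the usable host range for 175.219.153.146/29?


Network: 175.219.153.144
Broadcast: 175.219.153.151
First usable = network + 1
Last usable = broadcast - 1
Range: 175.219.153.145 to 175.219.153.150


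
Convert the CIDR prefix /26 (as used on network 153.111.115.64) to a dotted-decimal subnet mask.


/26 means 26 network bits, 6 host bits
Binary: 11111111111111111111111111000000
Mask: 255.255.255.192


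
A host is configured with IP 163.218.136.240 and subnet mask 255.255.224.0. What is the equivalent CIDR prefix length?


Binary: 11111111.11111111.11100000.00000000
Count leading 1s
Prefix: /19


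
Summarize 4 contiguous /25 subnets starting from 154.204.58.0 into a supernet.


Original prefix: /25
Number of subnets: 4 = 2^2
New prefix = 25 - 2 = 23
Supernet: 154.204.58.0/23


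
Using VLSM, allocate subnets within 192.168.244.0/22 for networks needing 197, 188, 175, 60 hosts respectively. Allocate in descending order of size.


197 hosts -> /24 (254 usable): 192.168.244.0/24
188 hosts -> /24 (254 usable): 192.168.245.0/24
175 hosts -> /24 (254 usable): 192.168.246.0/24
60 hosts -> /26 (62 usable): 192.168.247.0/26
Allocation: 192.168.244.0/24 (197 hosts, 254 usable); 192.168.245.0/24 (188 hosts, 254 usable); 192.168.246.0/24 (175 hosts, 254 usable); 192.168.247.0/26 (60 hosts, 62 usable)


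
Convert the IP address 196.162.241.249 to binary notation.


196 = 11000100
162 = 10100010
241 = 11110001
249 = 11111001
Binary: 11000100.10100010.11110001.11111001


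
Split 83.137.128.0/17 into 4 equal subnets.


New prefix = 17 + 2 = 19
Each subnet has 8192 addresses
  83.137.128.0/19
  83.137.160.0/19
  83.137.192.0/19
  83.137.224.0/19
Subnets: 83.137.128.0/19, 83.137.160.0/19, 83.137.192.0/19, 83.137.224.0/19


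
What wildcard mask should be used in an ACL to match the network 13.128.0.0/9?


Subnet mask: 255.128.0.0
Wildcard = 255.255.255.255 - subnet mask
255 - 255 = 0
255 - 128 = 127
255 - 0 = 255
255 - 0 = 255
Wildcard: 0.127.255.255


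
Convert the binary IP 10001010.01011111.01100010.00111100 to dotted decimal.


10001010 = 138
01011111 = 95
01100010 = 98
00111100 = 60
IP: 138.95.98.60


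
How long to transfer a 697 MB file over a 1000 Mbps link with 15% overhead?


Effective throughput = 1000 * (1 - 15/100) = 850 Mbps
File size in Mb = 697 * 8 = 5576 Mb
Time = 5576 / 850
Time = 6.56 seconds


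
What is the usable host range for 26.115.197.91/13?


Network: 26.112.0.0
Broadcast: 26.119.255.255
First usable = network + 1
Last usable = broadcast - 1
Range: 26.112.0.1 to 26.119.255.254


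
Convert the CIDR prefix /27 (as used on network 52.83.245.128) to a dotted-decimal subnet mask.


/27 means 27 network bits, 5 host bits
Binary: 11111111111111111111111111100000
Mask: 255.255.255.224


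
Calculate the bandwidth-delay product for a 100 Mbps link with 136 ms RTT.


BDP = bandwidth * RTT
= 100 Mbps * 136 ms
= 100 * 1e6 * 136 / 1000 bits
= 13600000 bits
= 1700000 bytes
= 1660.1562 KB
BDP = 13600000 bits (1700000 bytes)


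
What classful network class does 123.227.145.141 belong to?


First octet: 123
Binary: 01111011
0xxxxxxx -> Class A (1-126)
Class A, default mask 255.0.0.0 (/8)


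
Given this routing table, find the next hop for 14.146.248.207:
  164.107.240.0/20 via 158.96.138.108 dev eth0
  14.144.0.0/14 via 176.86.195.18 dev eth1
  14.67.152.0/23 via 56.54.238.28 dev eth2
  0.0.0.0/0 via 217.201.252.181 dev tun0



Longest prefix match for 14.146.248.207:
  /20 164.107.240.0: no
  /14 14.144.0.0: MATCH
  /23 14.67.152.0: no
  /0 0.0.0.0: MATCH
Selected: next-hop 176.86.195.18 via eth1 (matched /14)


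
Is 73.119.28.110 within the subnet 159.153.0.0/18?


Subnet network: 159.153.0.0
Test IP AND mask: 73.119.0.0
No, 73.119.28.110 is not in 159.153.0.0/18


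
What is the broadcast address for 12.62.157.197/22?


Network: 12.62.156.0/22
Host bits = 10
Set all host bits to 1:
Broadcast: 12.62.159.255


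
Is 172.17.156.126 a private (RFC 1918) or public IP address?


RFC 1918 private ranges:
  10.0.0.0/8 (10.0.0.0 - 10.255.255.255)
  172.16.0.0/12 (172.16.0.0 - 172.31.255.255)
  192.168.0.0/16 (192.168.0.0 - 192.168.255.255)
Private (in 172.16.0.0/12)


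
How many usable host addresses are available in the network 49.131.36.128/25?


Host bits = 32 - 25 = 7
Total addresses = 2^7 = 128
Usable = total - 2 (network and broadcast)
Usable hosts: 126


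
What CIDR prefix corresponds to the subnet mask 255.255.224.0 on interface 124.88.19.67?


Binary: 11111111.11111111.11100000.00000000
Count leading 1s
Prefix: /19


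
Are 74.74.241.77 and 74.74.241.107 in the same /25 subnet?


Mask: 255.255.255.128
74.74.241.77 AND mask = 74.74.241.0
74.74.241.107 AND mask = 74.74.241.0
Yes, same subnet (74.74.241.0)


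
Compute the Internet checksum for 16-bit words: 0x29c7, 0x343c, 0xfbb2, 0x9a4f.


Sum all words (with carry folding):
+ 0x29c7 = 0x29c7
+ 0x343c = 0x5e03
+ 0xfbb2 = 0x59b6
+ 0x9a4f = 0xf405
One's complement: ~0xf405
Checksum = 0x0bfa


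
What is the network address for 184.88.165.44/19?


IP:   10111000.01011000.10100101.00101100
Mask: 11111111.11111111.11100000.00000000
AND operation:
Net:  10111000.01011000.10100000.00000000
Network: 184.88.160.0/19


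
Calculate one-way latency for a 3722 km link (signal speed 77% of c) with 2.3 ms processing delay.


Speed = 0.77 * 3e5 km/s = 231000 km/s
Propagation delay = 3722 / 231000 = 0.0161 s = 16.1126 ms
Processing delay = 2.3 ms
Total one-way latency = 18.4126 ms


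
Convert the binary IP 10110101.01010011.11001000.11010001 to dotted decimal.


10110101 = 181
01010011 = 83
11001000 = 200
11010001 = 209
IP: 181.83.200.209


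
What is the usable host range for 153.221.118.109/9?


Network: 153.128.0.0
Broadcast: 153.255.255.255
First usable = network + 1
Last usable = broadcast - 1
Range: 153.128.0.1 to 153.255.255.254


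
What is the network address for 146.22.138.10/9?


IP:   10010010.00010110.10001010.00001010
Mask: 11111111.10000000.00000000.00000000
AND operation:
Net:  10010010.00000000.00000000.00000000
Network: 146.0.0.0/9


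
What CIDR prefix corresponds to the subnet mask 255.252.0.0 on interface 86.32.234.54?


Binary: 11111111.11111100.00000000.00000000
Count leading 1s
Prefix: /14


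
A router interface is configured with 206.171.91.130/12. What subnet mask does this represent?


/12 means 12 network bits, 20 host bits
Binary: 11111111111100000000000000000000
Mask: 255.240.0.0


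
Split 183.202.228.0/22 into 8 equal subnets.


New prefix = 22 + 3 = 25
Each subnet has 128 addresses
  183.202.228.0/25
  183.202.228.128/25
  183.202.229.0/25
  183.202.229.128/25
  183.202.230.0/25
  183.202.230.128/25
  183.202.231.0/25
  183.202.231.128/25
Subnets: 183.202.228.0/25, 183.202.228.128/25, 183.202.229.0/25, 183.202.229.128/25, 183.202.230.0/25, 183.202.230.128/25, 183.202.231.0/25, 183.202.231.128/25


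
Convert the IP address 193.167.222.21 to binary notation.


193 = 11000001
167 = 10100111
222 = 11011110
21 = 00010101
Binary: 11000001.10100111.11011110.00010101


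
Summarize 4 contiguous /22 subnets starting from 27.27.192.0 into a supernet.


Original prefix: /22
Number of subnets: 4 = 2^2
New prefix = 22 - 2 = 20
Supernet: 27.27.192.0/20


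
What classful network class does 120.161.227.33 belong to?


First octet: 120
Binary: 01111000
0xxxxxxx -> Class A (1-126)
Class A, default mask 255.0.0.0 (/8)


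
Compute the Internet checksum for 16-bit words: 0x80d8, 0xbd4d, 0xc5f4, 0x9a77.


Sum all words (with carry folding):
+ 0x80d8 = 0x80d8
+ 0xbd4d = 0x3e26
+ 0xc5f4 = 0x041b
+ 0x9a77 = 0x9e92
One's complement: ~0x9e92
Checksum = 0x616d


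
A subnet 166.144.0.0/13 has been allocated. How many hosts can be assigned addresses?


Host bits = 32 - 13 = 19
Total addresses = 2^19 = 524288
Usable = total - 2 (network and broadcast)
Usable hosts: 524286


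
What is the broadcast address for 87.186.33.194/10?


Network: 87.128.0.0/10
Host bits = 22
Set all host bits to 1:
Broadcast: 87.191.255.255


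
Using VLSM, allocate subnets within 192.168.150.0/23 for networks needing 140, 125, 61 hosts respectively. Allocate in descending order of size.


140 hosts -> /24 (254 usable): 192.168.150.0/24
125 hosts -> /25 (126 usable): 192.168.151.0/25
61 hosts -> /26 (62 usable): 192.168.151.128/26
Allocation: 192.168.150.0/24 (140 hosts, 254 usable); 192.168.151.0/25 (125 hosts, 126 usable); 192.168.151.128/26 (61 hosts, 62 usable)


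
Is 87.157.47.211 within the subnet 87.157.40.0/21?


Subnet network: 87.157.40.0
Test IP AND mask: 87.157.40.0
Yes, 87.157.47.211 is in 87.157.40.0/21


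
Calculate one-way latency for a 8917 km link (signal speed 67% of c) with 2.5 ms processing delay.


Speed = 0.67 * 3e5 km/s = 201000 km/s
Propagation delay = 8917 / 201000 = 0.0444 s = 44.3632 ms
Processing delay = 2.5 ms
Total one-way latency = 46.8632 ms


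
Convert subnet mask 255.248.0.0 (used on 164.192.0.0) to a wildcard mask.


Subnet mask: 255.248.0.0
Wildcard = 255.255.255.255 - subnet mask
255 - 255 = 0
255 - 248 = 7
255 - 0 = 255
255 - 0 = 255
Wildcard: 0.7.255.255


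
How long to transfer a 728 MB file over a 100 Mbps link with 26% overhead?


Effective throughput = 100 * (1 - 26/100) = 74 Mbps
File size in Mb = 728 * 8 = 5824 Mb
Time = 5824 / 74
Time = 78.7027 seconds


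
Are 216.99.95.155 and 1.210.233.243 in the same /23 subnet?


Mask: 255.255.254.0
216.99.95.155 AND mask = 216.99.94.0
1.210.233.243 AND mask = 1.210.232.0
No, different subnets (216.99.94.0 vs 1.210.232.0)


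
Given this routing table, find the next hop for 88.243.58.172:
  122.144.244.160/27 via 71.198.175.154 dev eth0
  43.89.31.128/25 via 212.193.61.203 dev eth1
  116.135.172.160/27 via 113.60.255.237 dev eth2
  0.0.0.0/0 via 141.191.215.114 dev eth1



Longest prefix match for 88.243.58.172:
  /27 122.144.244.160: no
  /25 43.89.31.128: no
  /27 116.135.172.160: no
  /0 0.0.0.0: MATCH
Selected: next-hop 141.191.215.114 via eth1 (matched /0)


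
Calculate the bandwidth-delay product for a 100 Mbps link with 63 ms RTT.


BDP = bandwidth * RTT
= 100 Mbps * 63 ms
= 100 * 1e6 * 63 / 1000 bits
= 6300000 bits
= 787500 bytes
= 769.043 KB
BDP = 6300000 bits (787500 bytes)


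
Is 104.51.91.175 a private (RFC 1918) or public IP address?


RFC 1918 private ranges:
  10.0.0.0/8 (10.0.0.0 - 10.255.255.255)
  172.16.0.0/12 (172.16.0.0 - 172.31.255.255)
  192.168.0.0/16 (192.168.0.0 - 192.168.255.255)
Public (not in any RFC 1918 range)


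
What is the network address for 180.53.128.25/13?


IP:   10110100.00110101.10000000.00011001
Mask: 11111111.11111000.00000000.00000000
AND operation:
Net:  10110100.00110000.00000000.00000000
Network: 180.48.0.0/13


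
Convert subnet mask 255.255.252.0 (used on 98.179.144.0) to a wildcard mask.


Subnet mask: 255.255.252.0
Wildcard = 255.255.255.255 - subnet mask
255 - 255 = 0
255 - 255 = 0
255 - 252 = 3
255 - 0 = 255
Wildcard: 0.0.3.255


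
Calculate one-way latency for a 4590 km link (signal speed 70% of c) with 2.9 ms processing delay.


Speed = 0.7 * 3e5 km/s = 210000 km/s
Propagation delay = 4590 / 210000 = 0.0219 s = 21.8571 ms
Processing delay = 2.9 ms
Total one-way latency = 24.7571 ms


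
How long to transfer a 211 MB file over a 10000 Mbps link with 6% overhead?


Effective throughput = 10000 * (1 - 6/100) = 9400 Mbps
File size in Mb = 211 * 8 = 1688 Mb
Time = 1688 / 9400
Time = 0.1796 seconds


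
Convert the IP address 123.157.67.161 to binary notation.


123 = 01111011
157 = 10011101
67 = 01000011
161 = 10100001
Binary: 01111011.10011101.01000011.10100001


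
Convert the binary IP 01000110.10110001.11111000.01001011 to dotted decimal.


01000110 = 70
10110001 = 177
11111000 = 248
01001011 = 75
IP: 70.177.248.75


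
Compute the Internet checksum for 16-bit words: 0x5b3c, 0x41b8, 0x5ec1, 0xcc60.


Sum all words (with carry folding):
+ 0x5b3c = 0x5b3c
+ 0x41b8 = 0x9cf4
+ 0x5ec1 = 0xfbb5
+ 0xcc60 = 0xc816
One's complement: ~0xc816
Checksum = 0x37e9


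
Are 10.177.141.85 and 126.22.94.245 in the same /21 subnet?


Mask: 255.255.248.0
10.177.141.85 AND mask = 10.177.136.0
126.22.94.245 AND mask = 126.22.88.0
No, different subnets (10.177.136.0 vs 126.22.88.0)


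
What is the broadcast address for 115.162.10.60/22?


Network: 115.162.8.0/22
Host bits = 10
Set all host bits to 1:
Broadcast: 115.162.11.255


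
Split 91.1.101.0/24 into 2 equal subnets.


New prefix = 24 + 1 = 25
Each subnet has 128 addresses
  91.1.101.0/25
  91.1.101.128/25
Subnets: 91.1.101.0/25, 91.1.101.128/25


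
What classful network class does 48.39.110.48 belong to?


First octet: 48
Binary: 00110000
0xxxxxxx -> Class A (1-126)
Class A, default mask 255.0.0.0 (/8)


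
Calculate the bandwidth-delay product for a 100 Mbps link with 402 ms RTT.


BDP = bandwidth * RTT
= 100 Mbps * 402 ms
= 100 * 1e6 * 402 / 1000 bits
= 40200000 bits
= 5025000 bytes
= 4907.2266 KB
BDP = 40200000 bits (5025000 bytes)


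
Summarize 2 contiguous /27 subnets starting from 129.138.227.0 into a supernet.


Original prefix: /27
Number of subnets: 2 = 2^1
New prefix = 27 - 1 = 26
Supernet: 129.138.227.0/26


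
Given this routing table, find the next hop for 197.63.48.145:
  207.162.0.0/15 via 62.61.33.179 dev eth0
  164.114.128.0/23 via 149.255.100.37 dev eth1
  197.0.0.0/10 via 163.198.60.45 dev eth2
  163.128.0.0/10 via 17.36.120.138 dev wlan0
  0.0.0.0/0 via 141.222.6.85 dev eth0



Longest prefix match for 197.63.48.145:
  /15 207.162.0.0: no
  /23 164.114.128.0: no
  /10 197.0.0.0: MATCH
  /10 163.128.0.0: no
  /0 0.0.0.0: MATCH
Selected: next-hop 163.198.60.45 via eth2 (matched /10)


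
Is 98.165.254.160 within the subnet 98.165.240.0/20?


Subnet network: 98.165.240.0
Test IP AND mask: 98.165.240.0
Yes, 98.165.254.160 is in 98.165.240.0/20


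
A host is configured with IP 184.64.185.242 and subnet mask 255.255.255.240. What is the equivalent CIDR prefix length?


Binary: 11111111.11111111.11111111.11110000
Count leading 1s
Prefix: /28


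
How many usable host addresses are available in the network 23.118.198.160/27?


Host bits = 32 - 27 = 5
Total addresses = 2^5 = 32
Usable = total - 2 (network and broadcast)
Usable hosts: 30


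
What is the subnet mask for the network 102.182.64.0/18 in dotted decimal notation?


/18 means 18 network bits, 14 host bits
Binary: 11111111111111111100000000000000
Mask: 255.255.192.0


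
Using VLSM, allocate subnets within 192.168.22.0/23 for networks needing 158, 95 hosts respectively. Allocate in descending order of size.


158 hosts -> /24 (254 usable): 192.168.22.0/24
95 hosts -> /25 (126 usable): 192.168.23.0/25
Allocation: 192.168.22.0/24 (158 hosts, 254 usable); 192.168.23.0/25 (95 hosts, 126 usable)


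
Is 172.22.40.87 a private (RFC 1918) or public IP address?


RFC 1918 private ranges:
  10.0.0.0/8 (10.0.0.0 - 10.255.255.255)
  172.16.0.0/12 (172.16.0.0 - 172.31.255.255)
  192.168.0.0/16 (192.168.0.0 - 192.168.255.255)
Private (in 172.16.0.0/12)


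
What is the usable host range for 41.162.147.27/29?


Network: 41.162.147.24
Broadcast: 41.162.147.31
First usable = network + 1
Last usable = broadcast - 1
Range: 41.162.147.25 to 41.162.147.30


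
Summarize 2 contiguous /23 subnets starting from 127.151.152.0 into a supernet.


Original prefix: /23
Number of subnets: 2 = 2^1
New prefix = 23 - 1 = 22
Supernet: 127.151.152.0/22


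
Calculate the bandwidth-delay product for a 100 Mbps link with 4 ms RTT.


BDP = bandwidth * RTT
= 100 Mbps * 4 ms
= 100 * 1e6 * 4 / 1000 bits
= 400000 bits
= 50000 bytes
= 48.8281 KB
BDP = 400000 bits (50000 bytes)


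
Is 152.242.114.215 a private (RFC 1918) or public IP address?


RFC 1918 private ranges:
  10.0.0.0/8 (10.0.0.0 - 10.255.255.255)
  172.16.0.0/12 (172.16.0.0 - 172.31.255.255)
  192.168.0.0/16 (192.168.0.0 - 192.168.255.255)
Public (not in any RFC 1918 range)


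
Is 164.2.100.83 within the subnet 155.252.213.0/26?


Subnet network: 155.252.213.0
Test IP AND mask: 164.2.100.64
No, 164.2.100.83 is not in 155.252.213.0/26


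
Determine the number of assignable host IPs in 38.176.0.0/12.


Host bits = 32 - 12 = 20
Total addresses = 2^20 = 1048576
Usable = total - 2 (network and broadcast)
Usable hosts: 1048574


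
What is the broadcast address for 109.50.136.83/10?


Network: 109.0.0.0/10
Host bits = 22
Set all host bits to 1:
Broadcast: 109.63.255.255


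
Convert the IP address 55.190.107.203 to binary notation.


55 = 00110111
190 = 10111110
107 = 01101011
203 = 11001011
Binary: 00110111.10111110.01101011.11001011


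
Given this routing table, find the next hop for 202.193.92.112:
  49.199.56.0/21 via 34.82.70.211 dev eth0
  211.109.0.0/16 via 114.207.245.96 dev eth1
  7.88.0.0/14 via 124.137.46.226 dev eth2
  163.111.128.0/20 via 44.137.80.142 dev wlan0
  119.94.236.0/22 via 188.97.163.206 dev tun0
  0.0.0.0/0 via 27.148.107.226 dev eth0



Longest prefix match for 202.193.92.112:
  /21 49.199.56.0: no
  /16 211.109.0.0: no
  /14 7.88.0.0: no
  /20 163.111.128.0: no
  /22 119.94.236.0: no
  /0 0.0.0.0: MATCH
Selected: next-hop 27.148.107.226 via eth0 (matched /0)


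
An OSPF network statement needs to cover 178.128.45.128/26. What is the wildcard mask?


Subnet mask: 255.255.255.192
Wildcard = 255.255.255.255 - subnet mask
255 - 255 = 0
255 - 255 = 0
255 - 255 = 0
255 - 192 = 63
Wildcard: 0.0.0.63


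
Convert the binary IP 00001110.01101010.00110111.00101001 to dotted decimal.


00001110 = 14
01101010 = 106
00110111 = 55
00101001 = 41
IP: 14.106.55.41


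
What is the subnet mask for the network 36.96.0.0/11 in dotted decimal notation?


/11 means 11 network bits, 21 host bits
Binary: 11111111111000000000000000000000
Mask: 255.224.0.0


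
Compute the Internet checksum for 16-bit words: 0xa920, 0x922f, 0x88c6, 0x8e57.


Sum all words (with carry folding):
+ 0xa920 = 0xa920
+ 0x922f = 0x3b50
+ 0x88c6 = 0xc416
+ 0x8e57 = 0x526e
One's complement: ~0x526e
Checksum = 0xad91


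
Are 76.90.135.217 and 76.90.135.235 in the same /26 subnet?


Mask: 255.255.255.192
76.90.135.217 AND mask = 76.90.135.192
76.90.135.235 AND mask = 76.90.135.192
Yes, same subnet (76.90.135.192)


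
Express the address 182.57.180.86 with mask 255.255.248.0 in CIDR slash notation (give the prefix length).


Binary: 11111111.11111111.11111000.00000000
Count leading 1s
Prefix: /21


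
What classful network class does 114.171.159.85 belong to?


First octet: 114
Binary: 01110010
0xxxxxxx -> Class A (1-126)
Class A, default mask 255.0.0.0 (/8)


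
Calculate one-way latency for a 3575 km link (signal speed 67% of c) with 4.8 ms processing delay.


Speed = 0.67 * 3e5 km/s = 201000 km/s
Propagation delay = 3575 / 201000 = 0.0178 s = 17.7861 ms
Processing delay = 4.8 ms
Total one-way latency = 22.5861 ms


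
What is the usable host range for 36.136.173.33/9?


Network: 36.128.0.0
Broadcast: 36.255.255.255
First usable = network + 1
Last usable = broadcast - 1
Range: 36.128.0.1 to 36.255.255.254


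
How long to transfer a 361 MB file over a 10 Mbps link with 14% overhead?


Effective throughput = 10 * (1 - 14/100) = 8.6 Mbps
File size in Mb = 361 * 8 = 2888 Mb
Time = 2888 / 8.6
Time = 335.814 seconds


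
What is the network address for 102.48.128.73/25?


IP:   01100110.00110000.10000000.01001001
Mask: 11111111.11111111.11111111.10000000
AND operation:
Net:  01100110.00110000.10000000.00000000
Network: 102.48.128.0/25


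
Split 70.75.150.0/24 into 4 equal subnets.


New prefix = 24 + 2 = 26
Each subnet has 64 addresses
  70.75.150.0/26
  70.75.150.64/26
  70.75.150.128/26
  70.75.150.192/26
Subnets: 70.75.150.0/26, 70.75.150.64/26, 70.75.150.128/26, 70.75.150.192/26


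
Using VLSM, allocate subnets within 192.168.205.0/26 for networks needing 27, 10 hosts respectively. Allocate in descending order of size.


27 hosts -> /27 (30 usable): 192.168.205.0/27
10 hosts -> /28 (14 usable): 192.168.205.32/28
Allocation: 192.168.205.0/27 (27 hosts, 30 usable); 192.168.205.32/28 (10 hosts, 14 usable)


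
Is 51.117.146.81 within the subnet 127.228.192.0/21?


Subnet network: 127.228.192.0
Test IP AND mask: 51.117.144.0
No, 51.117.146.81 is not in 127.228.192.0/21


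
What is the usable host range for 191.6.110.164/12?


Network: 191.0.0.0
Broadcast: 191.15.255.255
First usable = network + 1
Last usable = broadcast - 1
Range: 191.0.0.1 to 191.15.255.254


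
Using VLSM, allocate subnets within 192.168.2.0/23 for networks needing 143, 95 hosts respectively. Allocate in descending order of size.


143 hosts -> /24 (254 usable): 192.168.2.0/24
95 hosts -> /25 (126 usable): 192.168.3.0/25
Allocation: 192.168.2.0/24 (143 hosts, 254 usable); 192.168.3.0/25 (95 hosts, 126 usable)


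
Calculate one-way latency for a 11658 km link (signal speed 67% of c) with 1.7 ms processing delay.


Speed = 0.67 * 3e5 km/s = 201000 km/s
Propagation delay = 11658 / 201000 = 0.058 s = 58 ms
Processing delay = 1.7 ms
Total one-way latency = 59.7 ms


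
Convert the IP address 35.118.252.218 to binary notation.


35 = 00100011
118 = 01110110
252 = 11111100
218 = 11011010
Binary: 00100011.01110110.11111100.11011010


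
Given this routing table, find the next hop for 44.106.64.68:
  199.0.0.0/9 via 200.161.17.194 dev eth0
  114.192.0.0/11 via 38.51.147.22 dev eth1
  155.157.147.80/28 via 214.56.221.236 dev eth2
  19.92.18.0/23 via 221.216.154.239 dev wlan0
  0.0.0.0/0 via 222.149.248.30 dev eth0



Longest prefix match for 44.106.64.68:
  /9 199.0.0.0: no
  /11 114.192.0.0: no
  /28 155.157.147.80: no
  /23 19.92.18.0: no
  /0 0.0.0.0: MATCH
Selected: next-hop 222.149.248.30 via eth0 (matched /0)


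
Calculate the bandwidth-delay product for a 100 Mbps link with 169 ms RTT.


BDP = bandwidth * RTT
= 100 Mbps * 169 ms
= 100 * 1e6 * 169 / 1000 bits
= 16900000 bits
= 2112500 bytes
= 2062.9883 KB
BDP = 16900000 bits (2112500 bytes)


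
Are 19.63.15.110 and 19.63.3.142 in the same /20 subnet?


Mask: 255.255.240.0
19.63.15.110 AND mask = 19.63.0.0
19.63.3.142 AND mask = 19.63.0.0
Yes, same subnet (19.63.0.0)


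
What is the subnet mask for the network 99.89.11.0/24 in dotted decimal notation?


/24 means 24 network bits, 8 host bits
Binary: 11111111111111111111111100000000
Mask: 255.255.255.0


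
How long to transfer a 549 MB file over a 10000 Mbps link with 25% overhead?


Effective throughput = 10000 * (1 - 25/100) = 7500 Mbps
File size in Mb = 549 * 8 = 4392 Mb
Time = 4392 / 7500
Time = 0.5856 seconds


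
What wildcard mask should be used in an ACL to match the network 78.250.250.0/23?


Subnet mask: 255.255.254.0
Wildcard = 255.255.255.255 - subnet mask
255 - 255 = 0
255 - 255 = 0
255 - 254 = 1
255 - 0 = 255
Wildcard: 0.0.1.255


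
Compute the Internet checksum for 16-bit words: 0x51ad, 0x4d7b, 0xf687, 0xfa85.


Sum all words (with carry folding):
+ 0x51ad = 0x51ad
+ 0x4d7b = 0x9f28
+ 0xf687 = 0x95b0
+ 0xfa85 = 0x9036
One's complement: ~0x9036
Checksum = 0x6fc9


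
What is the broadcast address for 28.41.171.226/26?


Network: 28.41.171.192/26
Host bits = 6
Set all host bits to 1:
Broadcast: 28.41.171.255


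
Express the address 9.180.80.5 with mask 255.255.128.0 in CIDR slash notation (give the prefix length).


Binary: 11111111.11111111.10000000.00000000
Count leading 1s
Prefix: /17


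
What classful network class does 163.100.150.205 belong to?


First octet: 163
Binary: 10100011
10xxxxxx -> Class B (128-191)
Class B, default mask 255.255.0.0 (/16)


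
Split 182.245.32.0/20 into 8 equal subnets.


New prefix = 20 + 3 = 23
Each subnet has 512 addresses
  182.245.32.0/23
  182.245.34.0/23
  182.245.36.0/23
  182.245.38.0/23
  182.245.40.0/23
  182.245.42.0/23
  182.245.44.0/23
  182.245.46.0/23
Subnets: 182.245.32.0/23, 182.245.34.0/23, 182.245.36.0/23, 182.245.38.0/23, 182.245.40.0/23, 182.245.42.0/23, 182.245.44.0/23, 182.245.46.0/23


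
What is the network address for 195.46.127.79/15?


IP:   11000011.00101110.01111111.01001111
Mask: 11111111.11111110.00000000.00000000
AND operation:
Net:  11000011.00101110.00000000.00000000
Network: 195.46.0.0/15


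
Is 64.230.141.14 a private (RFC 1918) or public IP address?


RFC 1918 private ranges:
  10.0.0.0/8 (10.0.0.0 - 10.255.255.255)
  172.16.0.0/12 (172.16.0.0 - 172.31.255.255)
  192.168.0.0/16 (192.168.0.0 - 192.168.255.255)
Public (not in any RFC 1918 range)


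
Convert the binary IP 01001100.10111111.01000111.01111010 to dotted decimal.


01001100 = 76
10111111 = 191
01000111 = 71
01111010 = 122
IP: 76.191.71.122


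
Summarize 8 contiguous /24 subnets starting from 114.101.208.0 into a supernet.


Original prefix: /24
Number of subnets: 8 = 2^3
New prefix = 24 - 3 = 21
Supernet: 114.101.208.0/21


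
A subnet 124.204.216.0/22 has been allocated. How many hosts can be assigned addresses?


Host bits = 32 - 22 = 10
Total addresses = 2^10 = 1024
Usable = total - 2 (network and broadcast)
Usable hosts: 1022


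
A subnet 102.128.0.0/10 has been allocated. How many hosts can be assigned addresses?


Host bits = 32 - 10 = 22
Total addresses = 2^22 = 4194304
Usable = total - 2 (network and broadcast)
Usable hosts: 4194302


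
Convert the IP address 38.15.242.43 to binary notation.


38 = 00100110
15 = 00001111
242 = 11110010
43 = 00101011
Binary: 00100110.00001111.11110010.00101011


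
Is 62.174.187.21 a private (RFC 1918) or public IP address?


RFC 1918 private ranges:
  10.0.0.0/8 (10.0.0.0 - 10.255.255.255)
  172.16.0.0/12 (172.16.0.0 - 172.31.255.255)
  192.168.0.0/16 (192.168.0.0 - 192.168.255.255)
Public (not in any RFC 1918 range)


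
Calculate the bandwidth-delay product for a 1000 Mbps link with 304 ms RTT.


BDP = bandwidth * RTT
= 1000 Mbps * 304 ms
= 1000 * 1e6 * 304 / 1000 bits
= 304000000 bits
= 38000000 bytes
= 37109.375 KB
BDP = 304000000 bits (38000000 bytes)


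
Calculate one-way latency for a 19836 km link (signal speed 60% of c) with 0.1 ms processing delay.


Speed = 0.6 * 3e5 km/s = 180000 km/s
Propagation delay = 19836 / 180000 = 0.1102 s = 110.2 ms
Processing delay = 0.1 ms
Total one-way latency = 110.3 ms


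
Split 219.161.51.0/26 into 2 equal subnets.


New prefix = 26 + 1 = 27
Each subnet has 32 addresses
  219.161.51.0/27
  219.161.51.32/27
Subnets: 219.161.51.0/27, 219.161.51.32/27


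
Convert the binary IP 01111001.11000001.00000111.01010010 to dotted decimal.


01111001 = 121
11000001 = 193
00000111 = 7
01010010 = 82
IP: 121.193.7.82


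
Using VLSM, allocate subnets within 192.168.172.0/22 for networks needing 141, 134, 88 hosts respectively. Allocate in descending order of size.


141 hosts -> /24 (254 usable): 192.168.172.0/24
134 hosts -> /24 (254 usable): 192.168.173.0/24
88 hosts -> /25 (126 usable): 192.168.174.0/25
Allocation: 192.168.172.0/24 (141 hosts, 254 usable); 192.168.173.0/24 (134 hosts, 254 usable); 192.168.174.0/25 (88 hosts, 126 usable)


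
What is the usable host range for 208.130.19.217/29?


Network: 208.130.19.216
Broadcast: 208.130.19.223
First usable = network + 1
Last usable = broadcast - 1
Range: 208.130.19.217 to 208.130.19.222


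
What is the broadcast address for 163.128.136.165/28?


Network: 163.128.136.160/28
Host bits = 4
Set all host bits to 1:
Broadcast: 163.128.136.175


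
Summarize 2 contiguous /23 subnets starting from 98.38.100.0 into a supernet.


Original prefix: /23
Number of subnets: 2 = 2^1
New prefix = 23 - 1 = 22
Supernet: 98.38.100.0/22


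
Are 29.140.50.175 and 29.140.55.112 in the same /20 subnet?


Mask: 255.255.240.0
29.140.50.175 AND mask = 29.140.48.0
29.140.55.112 AND mask = 29.140.48.0
Yes, same subnet (29.140.48.0)


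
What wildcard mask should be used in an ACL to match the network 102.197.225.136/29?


Subnet mask: 255.255.255.248
Wildcard = 255.255.255.255 - subnet mask
255 - 255 = 0
255 - 255 = 0
255 - 255 = 0
255 - 248 = 7
Wildcard: 0.0.0.7


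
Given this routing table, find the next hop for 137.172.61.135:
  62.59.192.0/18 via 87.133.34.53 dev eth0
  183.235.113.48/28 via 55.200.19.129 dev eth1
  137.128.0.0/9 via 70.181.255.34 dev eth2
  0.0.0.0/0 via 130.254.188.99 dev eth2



Longest prefix match for 137.172.61.135:
  /18 62.59.192.0: no
  /28 183.235.113.48: no
  /9 137.128.0.0: MATCH
  /0 0.0.0.0: MATCH
Selected: next-hop 70.181.255.34 via eth2 (matched /9)


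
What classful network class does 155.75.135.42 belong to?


First octet: 155
Binary: 10011011
10xxxxxx -> Class B (128-191)
Class B, default mask 255.255.0.0 (/16)


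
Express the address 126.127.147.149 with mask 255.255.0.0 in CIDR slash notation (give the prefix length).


Binary: 11111111.11111111.00000000.00000000
Count leading 1s
Prefix: /16


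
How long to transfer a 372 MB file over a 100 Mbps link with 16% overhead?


Effective throughput = 100 * (1 - 16/100) = 84 Mbps
File size in Mb = 372 * 8 = 2976 Mb
Time = 2976 / 84
Time = 35.4286 seconds


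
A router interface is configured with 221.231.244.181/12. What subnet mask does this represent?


/12 means 12 network bits, 20 host bits
Binary: 11111111111100000000000000000000
Mask: 255.240.0.0


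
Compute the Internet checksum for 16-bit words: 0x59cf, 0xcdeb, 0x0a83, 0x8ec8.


Sum all words (with carry folding):
+ 0x59cf = 0x59cf
+ 0xcdeb = 0x27bb
+ 0x0a83 = 0x323e
+ 0x8ec8 = 0xc106
One's complement: ~0xc106
Checksum = 0x3ef9


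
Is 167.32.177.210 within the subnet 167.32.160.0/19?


Subnet network: 167.32.160.0
Test IP AND mask: 167.32.160.0
Yes, 167.32.177.210 is in 167.32.160.0/19


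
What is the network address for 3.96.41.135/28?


IP:   00000011.01100000.00101001.10000111
Mask: 11111111.11111111.11111111.11110000
AND operation:
Net:  00000011.01100000.00101001.10000000
Network: 3.96.41.128/28


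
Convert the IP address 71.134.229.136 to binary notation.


71 = 01000111
134 = 10000110
229 = 11100101
136 = 10001000
Binary: 01000111.10000110.11100101.10001000


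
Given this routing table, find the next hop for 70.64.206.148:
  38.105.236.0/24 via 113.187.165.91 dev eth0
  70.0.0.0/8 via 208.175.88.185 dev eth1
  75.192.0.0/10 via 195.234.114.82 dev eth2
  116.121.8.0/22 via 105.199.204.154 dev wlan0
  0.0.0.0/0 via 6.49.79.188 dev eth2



Longest prefix match for 70.64.206.148:
  /24 38.105.236.0: no
  /8 70.0.0.0: MATCH
  /10 75.192.0.0: no
  /22 116.121.8.0: no
  /0 0.0.0.0: MATCH
Selected: next-hop 208.175.88.185 via eth1 (matched /8)


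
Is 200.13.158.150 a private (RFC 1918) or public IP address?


RFC 1918 private ranges:
  10.0.0.0/8 (10.0.0.0 - 10.255.255.255)
  172.16.0.0/12 (172.16.0.0 - 172.31.255.255)
  192.168.0.0/16 (192.168.0.0 - 192.168.255.255)
Public (not in any RFC 1918 range)


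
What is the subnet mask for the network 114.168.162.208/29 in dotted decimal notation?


/29 means 29 network bits, 3 host bits
Binary: 11111111111111111111111111111000
Mask: 255.255.255.248


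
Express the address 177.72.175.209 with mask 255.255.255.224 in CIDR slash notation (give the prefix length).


Binary: 11111111.11111111.11111111.11100000
Count leading 1s
Prefix: /27


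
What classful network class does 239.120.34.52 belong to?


First octet: 239
Binary: 11101111
1110xxxx -> Class D (224-239)
Class D (multicast), default mask N/A


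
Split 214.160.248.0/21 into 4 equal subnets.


New prefix = 21 + 2 = 23
Each subnet has 512 addresses
  214.160.248.0/23
  214.160.250.0/23
  214.160.252.0/23
  214.160.254.0/23
Subnets: 214.160.248.0/23, 214.160.250.0/23, 214.160.252.0/23, 214.160.254.0/23


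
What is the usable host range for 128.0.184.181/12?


Network: 128.0.0.0
Broadcast: 128.15.255.255
First usable = network + 1
Last usable = broadcast - 1
Range: 128.0.0.1 to 128.15.255.254


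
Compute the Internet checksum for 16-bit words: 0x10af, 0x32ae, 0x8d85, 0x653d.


Sum all words (with carry folding):
+ 0x10af = 0x10af
+ 0x32ae = 0x435d
+ 0x8d85 = 0xd0e2
+ 0x653d = 0x3620
One's complement: ~0x3620
Checksum = 0xc9df


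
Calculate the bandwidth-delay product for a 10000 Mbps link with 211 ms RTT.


BDP = bandwidth * RTT
= 10000 Mbps * 211 ms
= 10000 * 1e6 * 211 / 1000 bits
= 2110000000 bits
= 263750000 bytes
= 257568.3594 KB
BDP = 2110000000 bits (263750000 bytes)


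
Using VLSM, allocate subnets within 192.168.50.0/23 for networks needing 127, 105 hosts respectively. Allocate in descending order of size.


127 hosts -> /24 (254 usable): 192.168.50.0/24
105 hosts -> /25 (126 usable): 192.168.51.0/25
Allocation: 192.168.50.0/24 (127 hosts, 254 usable); 192.168.51.0/25 (105 hosts, 126 usable)


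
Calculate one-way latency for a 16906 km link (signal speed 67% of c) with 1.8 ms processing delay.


Speed = 0.67 * 3e5 km/s = 201000 km/s
Propagation delay = 16906 / 201000 = 0.0841 s = 84.1095 ms
Processing delay = 1.8 ms
Total one-way latency = 85.9095 ms


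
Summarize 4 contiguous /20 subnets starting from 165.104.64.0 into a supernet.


Original prefix: /20
Number of subnets: 4 = 2^2
New prefix = 20 - 2 = 18
Supernet: 165.104.64.0/18


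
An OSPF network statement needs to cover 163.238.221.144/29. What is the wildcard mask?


Subnet mask: 255.255.255.248
Wildcard = 255.255.255.255 - subnet mask
255 - 255 = 0
255 - 255 = 0
255 - 255 = 0
255 - 248 = 7
Wildcard: 0.0.0.7


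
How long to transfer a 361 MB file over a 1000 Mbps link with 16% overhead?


Effective throughput = 1000 * (1 - 16/100) = 840 Mbps
File size in Mb = 361 * 8 = 2888 Mb
Time = 2888 / 840
Time = 3.4381 seconds


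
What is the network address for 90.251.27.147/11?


IP:   01011010.11111011.00011011.10010011
Mask: 11111111.11100000.00000000.00000000
AND operation:
Net:  01011010.11100000.00000000.00000000
Network: 90.224.0.0/11


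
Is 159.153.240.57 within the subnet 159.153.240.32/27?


Subnet network: 159.153.240.32
Test IP AND mask: 159.153.240.32
Yes, 159.153.240.57 is in 159.153.240.32/27


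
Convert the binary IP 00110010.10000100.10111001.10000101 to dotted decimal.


00110010 = 50
10000100 = 132
10111001 = 185
10000101 = 133
IP: 50.132.185.133


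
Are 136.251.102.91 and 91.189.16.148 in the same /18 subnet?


Mask: 255.255.192.0
136.251.102.91 AND mask = 136.251.64.0
91.189.16.148 AND mask = 91.189.0.0
No, different subnets (136.251.64.0 vs 91.189.0.0)


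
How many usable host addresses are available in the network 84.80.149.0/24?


Host bits = 32 - 24 = 8
Total addresses = 2^8 = 256
Usable = total - 2 (network and broadcast)
Usable hosts: 254


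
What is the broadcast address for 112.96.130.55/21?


Network: 112.96.128.0/21
Host bits = 11
Set all host bits to 1:
Broadcast: 112.96.135.255


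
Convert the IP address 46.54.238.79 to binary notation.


46 = 00101110
54 = 00110110
238 = 11101110
79 = 01001111
Binary: 00101110.00110110.11101110.01001111


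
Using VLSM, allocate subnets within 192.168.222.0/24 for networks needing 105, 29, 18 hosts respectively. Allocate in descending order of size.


105 hosts -> /25 (126 usable): 192.168.222.0/25
29 hosts -> /27 (30 usable): 192.168.222.128/27
18 hosts -> /27 (30 usable): 192.168.222.160/27
Allocation: 192.168.222.0/25 (105 hosts, 126 usable); 192.168.222.128/27 (29 hosts, 30 usable); 192.168.222.160/27 (18 hosts, 30 usable)


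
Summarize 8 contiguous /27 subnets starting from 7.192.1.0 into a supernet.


Original prefix: /27
Number of subnets: 8 = 2^3
New prefix = 27 - 3 = 24
Supernet: 7.192.1.0/24


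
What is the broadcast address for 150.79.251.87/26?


Network: 150.79.251.64/26
Host bits = 6
Set all host bits to 1:
Broadcast: 150.79.251.127


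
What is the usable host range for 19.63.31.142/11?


Network: 19.32.0.0
Broadcast: 19.63.255.255
First usable = network + 1
Last usable = broadcast - 1
Range: 19.32.0.1 to 19.63.255.254


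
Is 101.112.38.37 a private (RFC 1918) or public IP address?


RFC 1918 private ranges:
  10.0.0.0/8 (10.0.0.0 - 10.255.255.255)
  172.16.0.0/12 (172.16.0.0 - 172.31.255.255)
  192.168.0.0/16 (192.168.0.0 - 192.168.255.255)
Public (not in any RFC 1918 range)


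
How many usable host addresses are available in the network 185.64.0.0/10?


Host bits = 32 - 10 = 22
Total addresses = 2^22 = 4194304
Usable = total - 2 (network and broadcast)
Usable hosts: 4194302


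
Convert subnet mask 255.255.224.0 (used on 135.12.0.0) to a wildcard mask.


Subnet mask: 255.255.224.0
Wildcard = 255.255.255.255 - subnet mask
255 - 255 = 0
255 - 255 = 0
255 - 224 = 31
255 - 0 = 255
Wildcard: 0.0.31.255


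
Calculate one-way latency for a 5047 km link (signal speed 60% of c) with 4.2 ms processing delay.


Speed = 0.6 * 3e5 km/s = 180000 km/s
Propagation delay = 5047 / 180000 = 0.028 s = 28.0389 ms
Processing delay = 4.2 ms
Total one-way latency = 32.2389 ms


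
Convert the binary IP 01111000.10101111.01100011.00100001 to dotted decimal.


01111000 = 120
10101111 = 175
01100011 = 99
00100001 = 33
IP: 120.175.99.33


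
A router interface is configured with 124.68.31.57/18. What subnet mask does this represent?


/18 means 18 network bits, 14 host bits
Binary: 11111111111111111100000000000000
Mask: 255.255.192.0
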